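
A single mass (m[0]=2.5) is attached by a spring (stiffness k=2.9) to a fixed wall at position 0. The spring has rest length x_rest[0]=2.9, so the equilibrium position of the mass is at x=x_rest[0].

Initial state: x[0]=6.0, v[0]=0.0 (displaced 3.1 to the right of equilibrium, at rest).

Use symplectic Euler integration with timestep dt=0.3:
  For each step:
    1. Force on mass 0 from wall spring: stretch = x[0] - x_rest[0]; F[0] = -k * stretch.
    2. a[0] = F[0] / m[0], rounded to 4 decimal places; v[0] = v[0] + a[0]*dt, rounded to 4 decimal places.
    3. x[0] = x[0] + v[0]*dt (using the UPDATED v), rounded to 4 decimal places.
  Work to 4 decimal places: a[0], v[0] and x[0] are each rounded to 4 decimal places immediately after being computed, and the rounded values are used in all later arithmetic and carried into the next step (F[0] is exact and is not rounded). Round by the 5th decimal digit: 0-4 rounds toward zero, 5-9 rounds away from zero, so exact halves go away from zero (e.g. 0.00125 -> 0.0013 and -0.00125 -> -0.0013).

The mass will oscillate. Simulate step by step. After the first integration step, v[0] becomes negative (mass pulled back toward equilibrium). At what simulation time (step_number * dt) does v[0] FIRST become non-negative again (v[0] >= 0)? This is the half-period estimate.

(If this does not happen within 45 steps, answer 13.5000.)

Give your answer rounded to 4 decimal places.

Answer: 3.0000

Derivation:
Step 0: x=[6.0000] v=[0.0000]
Step 1: x=[5.6764] v=[-1.0788]
Step 2: x=[5.0629] v=[-2.0450]
Step 3: x=[4.2236] v=[-2.7977]
Step 4: x=[3.2461] v=[-3.2583]
Step 5: x=[2.2325] v=[-3.3788]
Step 6: x=[1.2886] v=[-3.1465]
Step 7: x=[0.5129] v=[-2.5857]
Step 8: x=[-0.0136] v=[-1.7550]
Step 9: x=[-0.2359] v=[-0.7411]
Step 10: x=[-0.1308] v=[0.3502]
First v>=0 after going negative at step 10, time=3.0000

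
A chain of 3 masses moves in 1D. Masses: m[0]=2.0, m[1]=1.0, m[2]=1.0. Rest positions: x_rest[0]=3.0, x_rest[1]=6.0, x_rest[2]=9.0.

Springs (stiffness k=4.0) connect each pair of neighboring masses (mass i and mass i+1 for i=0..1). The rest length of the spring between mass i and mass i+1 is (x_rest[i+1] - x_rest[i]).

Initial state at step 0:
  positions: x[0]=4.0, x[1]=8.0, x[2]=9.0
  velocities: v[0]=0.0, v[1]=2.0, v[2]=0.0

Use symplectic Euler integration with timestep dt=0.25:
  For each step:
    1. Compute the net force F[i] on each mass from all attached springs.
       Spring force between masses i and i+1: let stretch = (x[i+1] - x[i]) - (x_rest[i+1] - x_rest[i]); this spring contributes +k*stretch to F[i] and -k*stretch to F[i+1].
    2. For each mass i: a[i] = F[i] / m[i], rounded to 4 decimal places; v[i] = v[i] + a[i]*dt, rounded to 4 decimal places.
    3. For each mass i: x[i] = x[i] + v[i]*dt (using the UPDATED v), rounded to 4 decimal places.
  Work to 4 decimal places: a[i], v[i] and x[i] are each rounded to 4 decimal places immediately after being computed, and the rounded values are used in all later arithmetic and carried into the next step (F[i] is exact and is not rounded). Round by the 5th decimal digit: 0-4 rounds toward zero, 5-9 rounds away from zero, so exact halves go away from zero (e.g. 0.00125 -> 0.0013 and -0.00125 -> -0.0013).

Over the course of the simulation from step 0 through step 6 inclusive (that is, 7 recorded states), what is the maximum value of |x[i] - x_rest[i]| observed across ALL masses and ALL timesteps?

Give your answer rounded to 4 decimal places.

Step 0: x=[4.0000 8.0000 9.0000] v=[0.0000 2.0000 0.0000]
Step 1: x=[4.1250 7.7500 9.5000] v=[0.5000 -1.0000 2.0000]
Step 2: x=[4.3281 7.0313 10.3125] v=[0.8125 -2.8750 3.2500]
Step 3: x=[4.4941 6.4571 11.0547] v=[0.6641 -2.2970 2.9688]
Step 4: x=[4.5305 6.5415 11.3975] v=[0.1456 0.3376 1.3712]
Step 5: x=[4.4433 7.3372 11.2763] v=[-0.3489 3.1826 -0.4848]
Step 6: x=[4.3428 8.3942 10.9203] v=[-0.4020 4.2278 -1.4239]
Max displacement = 2.3975

Answer: 2.3975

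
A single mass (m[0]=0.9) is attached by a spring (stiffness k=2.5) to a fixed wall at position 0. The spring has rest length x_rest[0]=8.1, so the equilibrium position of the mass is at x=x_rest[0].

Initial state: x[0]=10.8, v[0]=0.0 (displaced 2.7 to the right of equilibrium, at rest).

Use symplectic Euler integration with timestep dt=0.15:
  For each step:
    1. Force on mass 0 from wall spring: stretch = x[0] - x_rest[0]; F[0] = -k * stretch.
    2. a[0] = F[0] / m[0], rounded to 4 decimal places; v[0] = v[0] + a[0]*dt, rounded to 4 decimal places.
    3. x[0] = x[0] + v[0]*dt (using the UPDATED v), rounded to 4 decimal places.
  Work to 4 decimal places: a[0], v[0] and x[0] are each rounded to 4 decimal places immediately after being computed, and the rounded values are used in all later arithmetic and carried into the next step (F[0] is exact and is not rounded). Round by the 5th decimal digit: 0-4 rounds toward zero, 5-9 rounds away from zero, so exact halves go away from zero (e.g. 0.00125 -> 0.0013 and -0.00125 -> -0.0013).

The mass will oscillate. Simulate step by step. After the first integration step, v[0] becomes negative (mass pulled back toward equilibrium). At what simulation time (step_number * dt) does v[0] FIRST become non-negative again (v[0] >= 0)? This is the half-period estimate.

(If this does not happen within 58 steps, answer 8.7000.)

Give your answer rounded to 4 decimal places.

Step 0: x=[10.8000] v=[0.0000]
Step 1: x=[10.6313] v=[-1.1250]
Step 2: x=[10.3043] v=[-2.1797]
Step 3: x=[9.8396] v=[-3.0982]
Step 4: x=[9.2662] v=[-3.8230]
Step 5: x=[8.6199] v=[-4.3089]
Step 6: x=[7.9411] v=[-4.5255]
Step 7: x=[7.2722] v=[-4.4593]
Step 8: x=[6.6550] v=[-4.1144]
Step 9: x=[6.1282] v=[-3.5123]
Step 10: x=[5.7246] v=[-2.6907]
Step 11: x=[5.4695] v=[-1.7010]
Step 12: x=[5.3788] v=[-0.6050]
Step 13: x=[5.4581] v=[0.5288]
First v>=0 after going negative at step 13, time=1.9500

Answer: 1.9500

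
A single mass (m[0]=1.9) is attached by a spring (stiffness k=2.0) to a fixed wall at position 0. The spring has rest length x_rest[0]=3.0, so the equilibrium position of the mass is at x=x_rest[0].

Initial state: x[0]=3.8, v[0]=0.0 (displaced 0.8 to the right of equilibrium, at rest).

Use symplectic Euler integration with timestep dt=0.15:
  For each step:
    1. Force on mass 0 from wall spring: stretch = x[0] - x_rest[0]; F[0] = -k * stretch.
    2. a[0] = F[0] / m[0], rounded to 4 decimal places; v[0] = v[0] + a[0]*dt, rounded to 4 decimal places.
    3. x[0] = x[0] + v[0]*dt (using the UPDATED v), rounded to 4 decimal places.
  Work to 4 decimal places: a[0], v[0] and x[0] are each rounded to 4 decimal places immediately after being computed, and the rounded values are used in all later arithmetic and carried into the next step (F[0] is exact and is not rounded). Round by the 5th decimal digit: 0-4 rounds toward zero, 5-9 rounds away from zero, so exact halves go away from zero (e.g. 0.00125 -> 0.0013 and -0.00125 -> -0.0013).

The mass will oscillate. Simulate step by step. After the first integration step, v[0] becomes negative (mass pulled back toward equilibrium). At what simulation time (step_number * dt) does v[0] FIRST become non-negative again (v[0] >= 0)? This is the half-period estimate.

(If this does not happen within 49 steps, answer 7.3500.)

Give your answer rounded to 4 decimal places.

Step 0: x=[3.8000] v=[0.0000]
Step 1: x=[3.7811] v=[-0.1263]
Step 2: x=[3.7437] v=[-0.2496]
Step 3: x=[3.6887] v=[-0.3670]
Step 4: x=[3.6173] v=[-0.4757]
Step 5: x=[3.5313] v=[-0.5732]
Step 6: x=[3.4327] v=[-0.6571]
Step 7: x=[3.3239] v=[-0.7254]
Step 8: x=[3.2074] v=[-0.7765]
Step 9: x=[3.0860] v=[-0.8092]
Step 10: x=[2.9626] v=[-0.8228]
Step 11: x=[2.8401] v=[-0.8169]
Step 12: x=[2.7213] v=[-0.7917]
Step 13: x=[2.6091] v=[-0.7477]
Step 14: x=[2.5062] v=[-0.6860]
Step 15: x=[2.4150] v=[-0.6080]
Step 16: x=[2.3377] v=[-0.5156]
Step 17: x=[2.2761] v=[-0.4110]
Step 18: x=[2.2316] v=[-0.2967]
Step 19: x=[2.2053] v=[-0.1754]
Step 20: x=[2.1978] v=[-0.0499]
Step 21: x=[2.2093] v=[0.0768]
First v>=0 after going negative at step 21, time=3.1500

Answer: 3.1500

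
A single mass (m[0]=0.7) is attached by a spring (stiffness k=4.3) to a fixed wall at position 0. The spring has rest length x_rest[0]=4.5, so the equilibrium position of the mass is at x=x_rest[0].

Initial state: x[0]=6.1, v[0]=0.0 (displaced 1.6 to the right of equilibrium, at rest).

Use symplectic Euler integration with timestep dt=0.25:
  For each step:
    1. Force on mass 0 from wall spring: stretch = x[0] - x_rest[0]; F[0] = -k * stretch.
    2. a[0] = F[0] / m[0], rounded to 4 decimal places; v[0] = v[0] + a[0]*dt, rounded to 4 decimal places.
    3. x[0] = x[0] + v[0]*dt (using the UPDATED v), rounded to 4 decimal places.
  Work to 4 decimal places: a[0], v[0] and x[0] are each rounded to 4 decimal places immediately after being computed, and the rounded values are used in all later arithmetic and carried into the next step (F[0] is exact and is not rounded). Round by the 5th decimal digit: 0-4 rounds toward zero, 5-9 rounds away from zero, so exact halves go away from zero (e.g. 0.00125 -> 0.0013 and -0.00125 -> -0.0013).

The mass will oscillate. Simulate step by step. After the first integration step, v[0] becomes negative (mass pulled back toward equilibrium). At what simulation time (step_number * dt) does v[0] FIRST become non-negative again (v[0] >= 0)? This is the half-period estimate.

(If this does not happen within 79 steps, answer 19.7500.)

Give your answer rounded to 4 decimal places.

Answer: 1.2500

Derivation:
Step 0: x=[6.1000] v=[0.0000]
Step 1: x=[5.4857] v=[-2.4572]
Step 2: x=[4.4930] v=[-3.9710]
Step 3: x=[3.5029] v=[-3.9603]
Step 4: x=[2.8956] v=[-2.4291]
Step 5: x=[2.9043] v=[0.0348]
First v>=0 after going negative at step 5, time=1.2500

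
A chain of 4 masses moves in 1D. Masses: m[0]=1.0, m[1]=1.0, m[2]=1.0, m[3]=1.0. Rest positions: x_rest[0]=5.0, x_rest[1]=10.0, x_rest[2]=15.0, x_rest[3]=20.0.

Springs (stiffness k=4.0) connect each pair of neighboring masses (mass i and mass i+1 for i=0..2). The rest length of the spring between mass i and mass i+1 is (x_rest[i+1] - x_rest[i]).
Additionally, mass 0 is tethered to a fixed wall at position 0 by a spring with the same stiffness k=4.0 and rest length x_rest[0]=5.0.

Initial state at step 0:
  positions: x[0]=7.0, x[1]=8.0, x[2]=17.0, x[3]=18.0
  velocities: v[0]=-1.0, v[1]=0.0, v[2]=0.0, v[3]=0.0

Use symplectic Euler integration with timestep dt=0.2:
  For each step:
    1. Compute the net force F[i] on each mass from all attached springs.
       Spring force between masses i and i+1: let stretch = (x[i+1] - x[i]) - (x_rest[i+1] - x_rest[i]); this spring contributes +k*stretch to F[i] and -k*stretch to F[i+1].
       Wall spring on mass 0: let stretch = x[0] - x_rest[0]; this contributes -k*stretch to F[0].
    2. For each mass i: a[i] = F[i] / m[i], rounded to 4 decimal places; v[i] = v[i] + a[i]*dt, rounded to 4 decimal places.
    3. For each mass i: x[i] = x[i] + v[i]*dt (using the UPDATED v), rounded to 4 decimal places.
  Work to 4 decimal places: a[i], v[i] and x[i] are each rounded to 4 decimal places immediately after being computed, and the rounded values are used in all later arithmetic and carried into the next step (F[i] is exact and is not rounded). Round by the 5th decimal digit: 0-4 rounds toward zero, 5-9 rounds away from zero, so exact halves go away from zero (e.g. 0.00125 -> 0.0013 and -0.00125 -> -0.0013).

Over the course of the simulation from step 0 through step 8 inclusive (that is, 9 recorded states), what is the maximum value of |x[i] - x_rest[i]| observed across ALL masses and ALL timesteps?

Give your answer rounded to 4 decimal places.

Step 0: x=[7.0000 8.0000 17.0000 18.0000] v=[-1.0000 0.0000 0.0000 0.0000]
Step 1: x=[5.8400 9.2800 15.7200 18.6400] v=[-5.8000 6.4000 -6.4000 3.2000]
Step 2: x=[4.2960 11.0400 13.8768 19.6128] v=[-7.7200 8.8000 -9.2160 4.8640]
Step 3: x=[3.1437 12.1748 12.4975 20.4678] v=[-5.7616 5.6742 -6.8966 4.2752]
Step 4: x=[2.9334 11.9163 12.3418 20.8476] v=[-1.0517 -1.2925 -0.7785 1.8990]
Step 5: x=[3.6910 10.2886 13.4789 20.6665] v=[3.7879 -8.1384 5.6857 -0.9056]
Step 6: x=[4.9136 8.1158 15.2556 20.1354] v=[6.1132 -10.8642 8.8835 -2.6557]
Step 7: x=[5.8624 6.5730 16.6707 19.6235] v=[4.7441 -7.7141 7.0755 -2.5595]
Step 8: x=[5.9869 6.5321 16.9426 19.4392] v=[0.6227 -0.2044 1.3596 -0.9217]
Max displacement = 3.4679

Answer: 3.4679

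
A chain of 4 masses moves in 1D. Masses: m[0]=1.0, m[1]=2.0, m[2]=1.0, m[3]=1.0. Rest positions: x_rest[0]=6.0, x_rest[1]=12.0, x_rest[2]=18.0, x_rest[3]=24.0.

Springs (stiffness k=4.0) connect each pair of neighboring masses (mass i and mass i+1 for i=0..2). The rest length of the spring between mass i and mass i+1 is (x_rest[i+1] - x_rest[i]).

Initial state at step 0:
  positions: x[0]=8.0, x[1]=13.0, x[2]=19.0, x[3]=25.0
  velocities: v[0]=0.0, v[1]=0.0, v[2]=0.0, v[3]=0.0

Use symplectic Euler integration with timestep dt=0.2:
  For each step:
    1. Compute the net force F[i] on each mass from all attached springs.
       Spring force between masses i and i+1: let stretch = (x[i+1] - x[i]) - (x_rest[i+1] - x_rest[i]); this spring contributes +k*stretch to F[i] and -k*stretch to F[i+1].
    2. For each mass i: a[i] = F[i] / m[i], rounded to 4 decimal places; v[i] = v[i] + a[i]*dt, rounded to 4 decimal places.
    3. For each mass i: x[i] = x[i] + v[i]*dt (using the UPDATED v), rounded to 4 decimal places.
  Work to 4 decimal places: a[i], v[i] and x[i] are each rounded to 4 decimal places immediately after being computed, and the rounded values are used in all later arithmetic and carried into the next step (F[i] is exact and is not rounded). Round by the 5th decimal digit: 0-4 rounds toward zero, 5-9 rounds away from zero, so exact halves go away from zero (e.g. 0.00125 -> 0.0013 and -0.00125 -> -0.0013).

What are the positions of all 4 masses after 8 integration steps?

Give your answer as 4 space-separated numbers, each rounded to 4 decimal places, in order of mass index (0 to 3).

Answer: 6.7971 13.1682 19.5018 25.3645

Derivation:
Step 0: x=[8.0000 13.0000 19.0000 25.0000] v=[0.0000 0.0000 0.0000 0.0000]
Step 1: x=[7.8400 13.0800 19.0000 25.0000] v=[-0.8000 0.4000 0.0000 0.0000]
Step 2: x=[7.5584 13.2144 19.0128 25.0000] v=[-1.4080 0.6720 0.0640 0.0000]
Step 3: x=[7.2218 13.3602 19.0558 25.0020] v=[-1.6832 0.7290 0.2150 0.0102]
Step 4: x=[6.9073 13.4706 19.1389 25.0126] v=[-1.5725 0.5519 0.4155 0.0532]
Step 5: x=[6.6829 13.5094 19.2549 25.0434] v=[-1.1219 0.1939 0.5798 0.1542]
Step 6: x=[6.5908 13.4617 19.3777 25.1081] v=[-0.4607 -0.2385 0.6142 0.3234]
Step 7: x=[6.6380 13.3376 19.4708 25.2159] v=[0.2360 -0.6205 0.4657 0.5391]
Step 8: x=[6.7971 13.1682 19.5018 25.3645] v=[0.7957 -0.8471 0.1552 0.7430]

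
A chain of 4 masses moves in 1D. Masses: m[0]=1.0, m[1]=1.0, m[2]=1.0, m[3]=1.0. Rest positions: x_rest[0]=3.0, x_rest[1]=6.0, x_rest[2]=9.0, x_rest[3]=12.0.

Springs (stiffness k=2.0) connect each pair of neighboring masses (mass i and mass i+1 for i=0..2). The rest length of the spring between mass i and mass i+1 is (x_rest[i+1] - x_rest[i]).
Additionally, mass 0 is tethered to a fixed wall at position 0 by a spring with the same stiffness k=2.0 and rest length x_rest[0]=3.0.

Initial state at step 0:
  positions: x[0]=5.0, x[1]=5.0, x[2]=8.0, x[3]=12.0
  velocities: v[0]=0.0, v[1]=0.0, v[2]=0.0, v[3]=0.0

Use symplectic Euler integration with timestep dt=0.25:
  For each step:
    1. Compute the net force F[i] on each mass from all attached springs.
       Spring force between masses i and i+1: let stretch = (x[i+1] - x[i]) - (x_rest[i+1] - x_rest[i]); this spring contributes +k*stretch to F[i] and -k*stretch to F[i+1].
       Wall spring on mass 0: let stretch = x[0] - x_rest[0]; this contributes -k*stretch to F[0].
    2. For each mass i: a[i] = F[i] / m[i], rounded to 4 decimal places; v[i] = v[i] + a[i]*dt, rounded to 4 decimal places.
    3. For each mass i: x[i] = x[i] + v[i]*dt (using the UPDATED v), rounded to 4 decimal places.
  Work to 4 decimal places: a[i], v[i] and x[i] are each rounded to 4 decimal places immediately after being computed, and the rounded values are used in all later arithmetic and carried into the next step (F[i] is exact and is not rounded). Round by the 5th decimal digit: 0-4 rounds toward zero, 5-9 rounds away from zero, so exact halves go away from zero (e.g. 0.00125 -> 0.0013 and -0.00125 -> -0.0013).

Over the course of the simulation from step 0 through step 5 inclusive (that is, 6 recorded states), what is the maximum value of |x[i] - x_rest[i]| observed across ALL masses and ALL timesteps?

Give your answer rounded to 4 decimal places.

Step 0: x=[5.0000 5.0000 8.0000 12.0000] v=[0.0000 0.0000 0.0000 0.0000]
Step 1: x=[4.3750 5.3750 8.1250 11.8750] v=[-2.5000 1.5000 0.5000 -0.5000]
Step 2: x=[3.3281 5.9688 8.3750 11.6563] v=[-4.1875 2.3750 1.0000 -0.8750]
Step 3: x=[2.1953 6.5333 8.7344 11.4024] v=[-4.5312 2.2578 1.4376 -1.0157]
Step 4: x=[1.3303 6.8307 9.1522 11.1900] v=[-3.4599 1.1894 1.6711 -0.8497]
Step 5: x=[0.9866 6.7307 9.5345 11.0979] v=[-1.3749 -0.4001 1.5293 -0.3686]
Max displacement = 2.0134

Answer: 2.0134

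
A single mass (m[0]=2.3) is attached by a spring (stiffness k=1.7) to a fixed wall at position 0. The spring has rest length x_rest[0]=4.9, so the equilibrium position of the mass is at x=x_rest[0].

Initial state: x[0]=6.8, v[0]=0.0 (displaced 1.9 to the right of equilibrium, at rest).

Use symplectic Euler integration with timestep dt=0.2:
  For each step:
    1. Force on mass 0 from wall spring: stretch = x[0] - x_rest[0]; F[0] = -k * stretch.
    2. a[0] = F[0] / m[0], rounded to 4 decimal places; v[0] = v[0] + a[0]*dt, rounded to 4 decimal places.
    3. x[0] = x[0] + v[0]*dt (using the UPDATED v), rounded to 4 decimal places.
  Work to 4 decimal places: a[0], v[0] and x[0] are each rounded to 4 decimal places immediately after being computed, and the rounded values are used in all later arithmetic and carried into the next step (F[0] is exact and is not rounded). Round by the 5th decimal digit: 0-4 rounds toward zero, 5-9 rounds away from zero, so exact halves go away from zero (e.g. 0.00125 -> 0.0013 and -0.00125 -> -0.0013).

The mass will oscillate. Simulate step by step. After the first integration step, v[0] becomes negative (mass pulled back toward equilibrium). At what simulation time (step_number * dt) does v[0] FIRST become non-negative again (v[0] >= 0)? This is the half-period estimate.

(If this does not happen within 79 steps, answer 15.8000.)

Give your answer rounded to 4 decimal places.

Answer: 3.8000

Derivation:
Step 0: x=[6.8000] v=[0.0000]
Step 1: x=[6.7438] v=[-0.2809]
Step 2: x=[6.6331] v=[-0.5535]
Step 3: x=[6.4712] v=[-0.8097]
Step 4: x=[6.2628] v=[-1.0420]
Step 5: x=[6.0141] v=[-1.2435]
Step 6: x=[5.7325] v=[-1.4082]
Step 7: x=[5.4262] v=[-1.5313]
Step 8: x=[5.1044] v=[-1.6091]
Step 9: x=[4.7765] v=[-1.6393]
Step 10: x=[4.4523] v=[-1.6210]
Step 11: x=[4.1413] v=[-1.5548]
Step 12: x=[3.8528] v=[-1.4426]
Step 13: x=[3.5952] v=[-1.2878]
Step 14: x=[3.3762] v=[-1.0949]
Step 15: x=[3.2023] v=[-0.8696]
Step 16: x=[3.0786] v=[-0.6186]
Step 17: x=[3.0087] v=[-0.3493]
Step 18: x=[2.9948] v=[-0.0697]
Step 19: x=[3.0372] v=[0.2119]
First v>=0 after going negative at step 19, time=3.8000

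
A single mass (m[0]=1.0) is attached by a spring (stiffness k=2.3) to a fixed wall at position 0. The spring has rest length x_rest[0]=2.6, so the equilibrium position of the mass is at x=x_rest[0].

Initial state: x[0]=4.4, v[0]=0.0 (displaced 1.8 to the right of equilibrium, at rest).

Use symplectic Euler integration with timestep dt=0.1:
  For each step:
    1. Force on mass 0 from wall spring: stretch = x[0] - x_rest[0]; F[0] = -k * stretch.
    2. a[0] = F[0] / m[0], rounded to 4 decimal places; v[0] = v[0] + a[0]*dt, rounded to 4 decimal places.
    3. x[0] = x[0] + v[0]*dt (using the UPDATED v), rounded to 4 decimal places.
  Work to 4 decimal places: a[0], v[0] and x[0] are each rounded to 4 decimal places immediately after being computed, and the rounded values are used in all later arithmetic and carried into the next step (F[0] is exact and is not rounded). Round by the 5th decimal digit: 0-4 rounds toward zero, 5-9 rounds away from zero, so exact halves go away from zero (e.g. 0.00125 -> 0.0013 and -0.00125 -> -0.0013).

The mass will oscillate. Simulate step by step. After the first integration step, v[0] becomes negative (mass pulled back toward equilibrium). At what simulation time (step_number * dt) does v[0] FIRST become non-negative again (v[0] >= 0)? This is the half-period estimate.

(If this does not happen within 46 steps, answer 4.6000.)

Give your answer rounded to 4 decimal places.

Step 0: x=[4.4000] v=[0.0000]
Step 1: x=[4.3586] v=[-0.4140]
Step 2: x=[4.2768] v=[-0.8185]
Step 3: x=[4.1564] v=[-1.2042]
Step 4: x=[4.0002] v=[-1.5622]
Step 5: x=[3.8118] v=[-1.8843]
Step 6: x=[3.5955] v=[-2.1630]
Step 7: x=[3.3563] v=[-2.3920]
Step 8: x=[3.0997] v=[-2.5660]
Step 9: x=[2.8316] v=[-2.6809]
Step 10: x=[2.5582] v=[-2.7342]
Step 11: x=[2.2857] v=[-2.7246]
Step 12: x=[2.0205] v=[-2.6523]
Step 13: x=[1.7686] v=[-2.5190]
Step 14: x=[1.5358] v=[-2.3278]
Step 15: x=[1.3275] v=[-2.0830]
Step 16: x=[1.1485] v=[-1.7903]
Step 17: x=[1.0029] v=[-1.4565]
Step 18: x=[0.8940] v=[-1.0892]
Step 19: x=[0.8243] v=[-0.6968]
Step 20: x=[0.7955] v=[-0.2884]
Step 21: x=[0.8082] v=[0.1266]
First v>=0 after going negative at step 21, time=2.1000

Answer: 2.1000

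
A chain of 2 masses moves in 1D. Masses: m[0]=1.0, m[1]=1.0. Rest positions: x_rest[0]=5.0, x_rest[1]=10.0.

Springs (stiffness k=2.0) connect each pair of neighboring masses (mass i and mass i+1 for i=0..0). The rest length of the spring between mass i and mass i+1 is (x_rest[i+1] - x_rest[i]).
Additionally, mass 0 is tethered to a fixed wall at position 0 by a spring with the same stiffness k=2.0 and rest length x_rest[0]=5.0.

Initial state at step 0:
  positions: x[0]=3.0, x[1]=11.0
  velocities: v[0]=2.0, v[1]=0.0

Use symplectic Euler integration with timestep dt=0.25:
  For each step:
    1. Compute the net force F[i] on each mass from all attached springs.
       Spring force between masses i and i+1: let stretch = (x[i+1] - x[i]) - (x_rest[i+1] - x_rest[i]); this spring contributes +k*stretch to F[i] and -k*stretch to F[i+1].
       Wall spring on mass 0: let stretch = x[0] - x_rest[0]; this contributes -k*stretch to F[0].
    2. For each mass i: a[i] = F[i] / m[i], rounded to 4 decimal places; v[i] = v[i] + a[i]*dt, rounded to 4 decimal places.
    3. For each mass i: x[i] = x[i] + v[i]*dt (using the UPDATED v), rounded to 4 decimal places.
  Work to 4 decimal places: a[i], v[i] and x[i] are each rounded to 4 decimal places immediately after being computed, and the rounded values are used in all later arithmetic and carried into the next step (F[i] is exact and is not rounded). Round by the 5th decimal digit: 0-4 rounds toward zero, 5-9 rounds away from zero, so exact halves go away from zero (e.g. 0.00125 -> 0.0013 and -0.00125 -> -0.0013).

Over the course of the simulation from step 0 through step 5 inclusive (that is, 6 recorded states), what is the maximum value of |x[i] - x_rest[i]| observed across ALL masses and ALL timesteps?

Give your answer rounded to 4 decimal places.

Step 0: x=[3.0000 11.0000] v=[2.0000 0.0000]
Step 1: x=[4.1250 10.6250] v=[4.5000 -1.5000]
Step 2: x=[5.5469 10.0625] v=[5.6875 -2.2500]
Step 3: x=[6.8399 9.5606] v=[5.1719 -2.0078]
Step 4: x=[7.6180 9.3436] v=[3.1123 -0.8682]
Step 5: x=[7.6595 9.5359] v=[0.1661 0.7690]
Max displacement = 2.6595

Answer: 2.6595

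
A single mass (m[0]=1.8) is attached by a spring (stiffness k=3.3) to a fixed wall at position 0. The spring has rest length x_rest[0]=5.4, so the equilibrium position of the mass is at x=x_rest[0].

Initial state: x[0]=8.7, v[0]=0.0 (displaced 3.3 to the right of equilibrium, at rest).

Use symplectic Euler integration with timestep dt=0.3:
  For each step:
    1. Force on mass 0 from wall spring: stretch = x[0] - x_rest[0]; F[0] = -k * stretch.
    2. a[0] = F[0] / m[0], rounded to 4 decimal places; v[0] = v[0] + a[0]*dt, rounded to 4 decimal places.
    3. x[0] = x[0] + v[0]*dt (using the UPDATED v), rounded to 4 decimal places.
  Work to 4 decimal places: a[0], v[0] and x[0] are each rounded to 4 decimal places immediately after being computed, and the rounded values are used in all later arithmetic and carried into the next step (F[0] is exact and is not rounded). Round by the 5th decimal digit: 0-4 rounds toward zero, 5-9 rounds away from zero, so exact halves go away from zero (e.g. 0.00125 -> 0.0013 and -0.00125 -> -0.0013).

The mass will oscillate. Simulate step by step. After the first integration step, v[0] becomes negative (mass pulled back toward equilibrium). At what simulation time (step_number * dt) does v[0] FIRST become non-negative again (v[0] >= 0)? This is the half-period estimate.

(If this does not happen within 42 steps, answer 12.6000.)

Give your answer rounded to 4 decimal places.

Step 0: x=[8.7000] v=[0.0000]
Step 1: x=[8.1555] v=[-1.8150]
Step 2: x=[7.1564] v=[-3.3305]
Step 3: x=[5.8675] v=[-4.2965]
Step 4: x=[4.5014] v=[-4.5536]
Step 5: x=[3.2836] v=[-4.0594]
Step 6: x=[2.4150] v=[-2.8954]
Step 7: x=[2.0389] v=[-1.2537]
Step 8: x=[2.2174] v=[0.5949]
First v>=0 after going negative at step 8, time=2.4000

Answer: 2.4000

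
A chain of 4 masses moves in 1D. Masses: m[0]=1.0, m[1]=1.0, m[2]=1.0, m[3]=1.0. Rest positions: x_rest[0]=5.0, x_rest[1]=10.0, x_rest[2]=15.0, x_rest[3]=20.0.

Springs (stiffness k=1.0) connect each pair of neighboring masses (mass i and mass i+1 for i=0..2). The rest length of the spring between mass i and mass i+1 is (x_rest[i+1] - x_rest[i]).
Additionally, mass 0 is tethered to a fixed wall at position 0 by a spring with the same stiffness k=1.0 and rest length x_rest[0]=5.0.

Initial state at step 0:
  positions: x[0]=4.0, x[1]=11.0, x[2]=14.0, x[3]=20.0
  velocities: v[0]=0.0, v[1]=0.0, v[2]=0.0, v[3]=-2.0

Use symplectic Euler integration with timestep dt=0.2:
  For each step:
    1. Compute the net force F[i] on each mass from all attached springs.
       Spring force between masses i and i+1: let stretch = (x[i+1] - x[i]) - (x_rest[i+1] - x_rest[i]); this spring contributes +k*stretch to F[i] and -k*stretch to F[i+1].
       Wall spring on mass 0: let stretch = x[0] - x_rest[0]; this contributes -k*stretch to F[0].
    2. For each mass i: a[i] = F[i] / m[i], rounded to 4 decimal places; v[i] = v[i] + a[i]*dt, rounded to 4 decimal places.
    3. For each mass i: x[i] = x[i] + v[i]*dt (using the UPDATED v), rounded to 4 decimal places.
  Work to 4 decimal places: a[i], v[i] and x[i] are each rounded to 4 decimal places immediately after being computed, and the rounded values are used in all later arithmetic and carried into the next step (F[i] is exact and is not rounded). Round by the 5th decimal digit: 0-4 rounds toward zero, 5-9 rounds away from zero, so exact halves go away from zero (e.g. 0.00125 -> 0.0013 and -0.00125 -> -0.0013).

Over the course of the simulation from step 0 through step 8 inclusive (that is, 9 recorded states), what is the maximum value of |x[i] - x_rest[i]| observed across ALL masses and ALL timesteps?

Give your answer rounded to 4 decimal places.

Step 0: x=[4.0000 11.0000 14.0000 20.0000] v=[0.0000 0.0000 0.0000 -2.0000]
Step 1: x=[4.1200 10.8400 14.1200 19.5600] v=[0.6000 -0.8000 0.6000 -2.2000]
Step 2: x=[4.3440 10.5424 14.3264 19.1024] v=[1.1200 -1.4880 1.0320 -2.2880]
Step 3: x=[4.6422 10.1482 14.5725 18.6538] v=[1.4909 -1.9709 1.2304 -2.2432]
Step 4: x=[4.9749 9.7108 14.8049 18.2419] v=[1.6637 -2.1872 1.1618 -2.0595]
Step 5: x=[5.2981 9.2877 14.9710 17.8925] v=[1.6159 -2.1156 0.8304 -1.7469]
Step 6: x=[5.5689 8.9323 15.0266 17.6263] v=[1.3542 -1.7769 0.2780 -1.3312]
Step 7: x=[5.7515 8.6862 14.9424 17.4561] v=[0.9131 -1.2307 -0.4209 -0.8511]
Step 8: x=[5.8214 8.5729 14.7085 17.3853] v=[0.3497 -0.5664 -1.1694 -0.3538]
Max displacement = 2.6147

Answer: 2.6147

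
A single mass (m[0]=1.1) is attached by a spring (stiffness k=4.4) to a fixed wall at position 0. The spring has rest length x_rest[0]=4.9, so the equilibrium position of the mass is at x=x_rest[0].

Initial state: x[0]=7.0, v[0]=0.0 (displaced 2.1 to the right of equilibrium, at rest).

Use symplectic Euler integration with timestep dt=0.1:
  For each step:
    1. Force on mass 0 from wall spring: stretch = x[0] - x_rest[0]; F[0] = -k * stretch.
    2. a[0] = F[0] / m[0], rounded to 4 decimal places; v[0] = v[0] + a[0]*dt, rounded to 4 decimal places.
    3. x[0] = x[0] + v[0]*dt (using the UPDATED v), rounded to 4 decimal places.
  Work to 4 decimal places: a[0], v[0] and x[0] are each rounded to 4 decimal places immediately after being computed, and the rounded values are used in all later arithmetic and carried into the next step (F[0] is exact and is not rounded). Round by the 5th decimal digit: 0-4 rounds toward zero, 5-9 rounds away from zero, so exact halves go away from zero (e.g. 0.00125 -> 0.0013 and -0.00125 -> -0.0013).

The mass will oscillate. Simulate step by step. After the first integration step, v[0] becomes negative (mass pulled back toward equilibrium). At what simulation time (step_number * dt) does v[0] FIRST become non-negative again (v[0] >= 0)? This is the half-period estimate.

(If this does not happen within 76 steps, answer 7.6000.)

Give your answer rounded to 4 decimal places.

Answer: 1.6000

Derivation:
Step 0: x=[7.0000] v=[0.0000]
Step 1: x=[6.9160] v=[-0.8400]
Step 2: x=[6.7514] v=[-1.6464]
Step 3: x=[6.5127] v=[-2.3870]
Step 4: x=[6.2095] v=[-3.0321]
Step 5: x=[5.8539] v=[-3.5559]
Step 6: x=[5.4602] v=[-3.9375]
Step 7: x=[5.0440] v=[-4.1616]
Step 8: x=[4.6221] v=[-4.2192]
Step 9: x=[4.2113] v=[-4.1080]
Step 10: x=[3.8281] v=[-3.8325]
Step 11: x=[3.4877] v=[-3.4037]
Step 12: x=[3.2038] v=[-2.8388]
Step 13: x=[2.9878] v=[-2.1603]
Step 14: x=[2.8483] v=[-1.3954]
Step 15: x=[2.7908] v=[-0.5747]
Step 16: x=[2.8177] v=[0.2690]
First v>=0 after going negative at step 16, time=1.6000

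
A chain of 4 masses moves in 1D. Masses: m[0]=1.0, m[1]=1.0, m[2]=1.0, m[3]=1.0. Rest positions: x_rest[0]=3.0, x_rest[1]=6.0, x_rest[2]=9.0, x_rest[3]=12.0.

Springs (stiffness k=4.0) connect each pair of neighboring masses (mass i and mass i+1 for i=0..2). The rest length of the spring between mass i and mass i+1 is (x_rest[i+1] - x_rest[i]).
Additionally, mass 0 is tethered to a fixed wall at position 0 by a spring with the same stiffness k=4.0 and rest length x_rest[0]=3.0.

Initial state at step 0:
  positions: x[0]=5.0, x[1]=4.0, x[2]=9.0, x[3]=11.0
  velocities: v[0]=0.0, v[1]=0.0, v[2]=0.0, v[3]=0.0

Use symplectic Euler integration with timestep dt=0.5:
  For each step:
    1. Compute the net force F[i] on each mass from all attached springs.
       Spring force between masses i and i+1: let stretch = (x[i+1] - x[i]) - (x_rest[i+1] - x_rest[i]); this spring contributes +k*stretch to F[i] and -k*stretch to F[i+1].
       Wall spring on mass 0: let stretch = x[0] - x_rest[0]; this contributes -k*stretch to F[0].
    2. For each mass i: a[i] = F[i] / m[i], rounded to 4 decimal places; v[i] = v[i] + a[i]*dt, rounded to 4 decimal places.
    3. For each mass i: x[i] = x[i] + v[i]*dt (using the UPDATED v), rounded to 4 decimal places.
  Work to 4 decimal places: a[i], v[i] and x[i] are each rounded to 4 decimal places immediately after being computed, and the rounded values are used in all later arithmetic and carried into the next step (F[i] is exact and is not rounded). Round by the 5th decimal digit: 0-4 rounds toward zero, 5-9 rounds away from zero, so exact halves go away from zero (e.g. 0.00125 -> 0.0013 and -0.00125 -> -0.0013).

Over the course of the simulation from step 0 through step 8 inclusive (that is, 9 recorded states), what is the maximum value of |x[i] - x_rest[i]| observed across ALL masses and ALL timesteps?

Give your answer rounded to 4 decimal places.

Step 0: x=[5.0000 4.0000 9.0000 11.0000] v=[0.0000 0.0000 0.0000 0.0000]
Step 1: x=[-1.0000 10.0000 6.0000 12.0000] v=[-12.0000 12.0000 -6.0000 2.0000]
Step 2: x=[5.0000 1.0000 13.0000 10.0000] v=[12.0000 -18.0000 14.0000 -4.0000]
Step 3: x=[2.0000 8.0000 5.0000 14.0000] v=[-6.0000 14.0000 -16.0000 8.0000]
Step 4: x=[3.0000 6.0000 9.0000 12.0000] v=[2.0000 -4.0000 8.0000 -4.0000]
Step 5: x=[4.0000 4.0000 13.0000 10.0000] v=[2.0000 -4.0000 8.0000 -4.0000]
Step 6: x=[1.0000 11.0000 5.0000 14.0000] v=[-6.0000 14.0000 -16.0000 8.0000]
Step 7: x=[7.0000 2.0000 12.0000 12.0000] v=[12.0000 -18.0000 14.0000 -4.0000]
Step 8: x=[1.0000 8.0000 9.0000 13.0000] v=[-12.0000 12.0000 -6.0000 2.0000]
Max displacement = 5.0000

Answer: 5.0000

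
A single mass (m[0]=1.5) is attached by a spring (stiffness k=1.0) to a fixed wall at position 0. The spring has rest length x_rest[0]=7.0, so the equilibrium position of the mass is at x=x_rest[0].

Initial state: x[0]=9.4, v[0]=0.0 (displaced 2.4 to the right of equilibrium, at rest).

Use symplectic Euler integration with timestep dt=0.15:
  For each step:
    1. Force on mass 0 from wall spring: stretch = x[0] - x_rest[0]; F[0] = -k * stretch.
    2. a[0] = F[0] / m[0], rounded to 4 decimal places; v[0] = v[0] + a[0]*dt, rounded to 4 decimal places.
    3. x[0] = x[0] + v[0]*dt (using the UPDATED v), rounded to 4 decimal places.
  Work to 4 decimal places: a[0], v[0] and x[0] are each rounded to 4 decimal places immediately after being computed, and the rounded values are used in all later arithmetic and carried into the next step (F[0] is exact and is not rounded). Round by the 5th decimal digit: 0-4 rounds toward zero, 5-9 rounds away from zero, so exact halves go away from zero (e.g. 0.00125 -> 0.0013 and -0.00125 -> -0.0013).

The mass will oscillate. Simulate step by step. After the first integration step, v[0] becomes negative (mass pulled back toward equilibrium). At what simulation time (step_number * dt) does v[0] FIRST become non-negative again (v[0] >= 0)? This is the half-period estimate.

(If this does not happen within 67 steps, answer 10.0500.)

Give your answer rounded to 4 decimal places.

Step 0: x=[9.4000] v=[0.0000]
Step 1: x=[9.3640] v=[-0.2400]
Step 2: x=[9.2925] v=[-0.4764]
Step 3: x=[9.1867] v=[-0.7056]
Step 4: x=[9.0481] v=[-0.9243]
Step 5: x=[8.8787] v=[-1.1291]
Step 6: x=[8.6812] v=[-1.3170]
Step 7: x=[8.4584] v=[-1.4851]
Step 8: x=[8.2138] v=[-1.6309]
Step 9: x=[7.9510] v=[-1.7523]
Step 10: x=[7.6739] v=[-1.8474]
Step 11: x=[7.3867] v=[-1.9148]
Step 12: x=[7.0937] v=[-1.9535]
Step 13: x=[6.7993] v=[-1.9629]
Step 14: x=[6.5079] v=[-1.9428]
Step 15: x=[6.2239] v=[-1.8936]
Step 16: x=[5.9515] v=[-1.8160]
Step 17: x=[5.6948] v=[-1.7112]
Step 18: x=[5.4577] v=[-1.5807]
Step 19: x=[5.2437] v=[-1.4265]
Step 20: x=[5.0561] v=[-1.2509]
Step 21: x=[4.8976] v=[-1.0565]
Step 22: x=[4.7707] v=[-0.8463]
Step 23: x=[4.6772] v=[-0.6234]
Step 24: x=[4.6185] v=[-0.3911]
Step 25: x=[4.5956] v=[-0.1529]
Step 26: x=[4.6087] v=[0.0875]
First v>=0 after going negative at step 26, time=3.9000

Answer: 3.9000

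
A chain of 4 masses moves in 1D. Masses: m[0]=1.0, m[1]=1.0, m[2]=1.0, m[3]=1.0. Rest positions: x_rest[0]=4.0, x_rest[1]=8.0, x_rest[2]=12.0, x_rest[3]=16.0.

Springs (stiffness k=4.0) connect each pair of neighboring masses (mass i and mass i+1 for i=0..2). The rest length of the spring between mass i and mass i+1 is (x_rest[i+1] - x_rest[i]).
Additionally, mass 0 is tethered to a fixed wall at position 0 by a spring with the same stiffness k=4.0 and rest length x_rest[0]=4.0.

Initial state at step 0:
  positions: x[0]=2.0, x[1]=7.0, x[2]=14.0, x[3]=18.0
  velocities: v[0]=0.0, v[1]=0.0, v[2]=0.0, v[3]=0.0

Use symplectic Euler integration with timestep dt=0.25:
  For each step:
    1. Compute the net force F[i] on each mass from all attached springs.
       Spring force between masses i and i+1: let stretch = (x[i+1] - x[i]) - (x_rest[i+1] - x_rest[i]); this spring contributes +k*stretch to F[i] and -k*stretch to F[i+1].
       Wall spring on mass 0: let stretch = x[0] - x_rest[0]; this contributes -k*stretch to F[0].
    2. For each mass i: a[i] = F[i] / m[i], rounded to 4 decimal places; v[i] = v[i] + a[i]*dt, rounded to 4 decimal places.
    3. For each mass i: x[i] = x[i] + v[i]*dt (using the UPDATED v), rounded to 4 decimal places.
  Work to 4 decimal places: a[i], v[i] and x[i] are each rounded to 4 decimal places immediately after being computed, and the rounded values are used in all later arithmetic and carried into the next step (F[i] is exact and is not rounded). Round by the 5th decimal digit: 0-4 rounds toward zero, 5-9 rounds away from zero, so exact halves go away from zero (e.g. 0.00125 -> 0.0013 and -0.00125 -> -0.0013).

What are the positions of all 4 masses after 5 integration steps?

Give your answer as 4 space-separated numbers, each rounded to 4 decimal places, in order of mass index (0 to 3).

Step 0: x=[2.0000 7.0000 14.0000 18.0000] v=[0.0000 0.0000 0.0000 0.0000]
Step 1: x=[2.7500 7.5000 13.2500 18.0000] v=[3.0000 2.0000 -3.0000 0.0000]
Step 2: x=[4.0000 8.2500 12.2500 17.8125] v=[5.0000 3.0000 -4.0000 -0.7500]
Step 3: x=[5.3125 8.9375 11.6406 17.2344] v=[5.2500 2.7500 -2.4375 -2.3125]
Step 4: x=[6.2031 9.3945 11.7539 16.2578] v=[3.5625 1.8281 0.4532 -3.9063]
Step 5: x=[6.3408 9.6435 12.4033 15.1553] v=[0.5508 0.9961 2.5977 -4.4102]

Answer: 6.3408 9.6435 12.4033 15.1553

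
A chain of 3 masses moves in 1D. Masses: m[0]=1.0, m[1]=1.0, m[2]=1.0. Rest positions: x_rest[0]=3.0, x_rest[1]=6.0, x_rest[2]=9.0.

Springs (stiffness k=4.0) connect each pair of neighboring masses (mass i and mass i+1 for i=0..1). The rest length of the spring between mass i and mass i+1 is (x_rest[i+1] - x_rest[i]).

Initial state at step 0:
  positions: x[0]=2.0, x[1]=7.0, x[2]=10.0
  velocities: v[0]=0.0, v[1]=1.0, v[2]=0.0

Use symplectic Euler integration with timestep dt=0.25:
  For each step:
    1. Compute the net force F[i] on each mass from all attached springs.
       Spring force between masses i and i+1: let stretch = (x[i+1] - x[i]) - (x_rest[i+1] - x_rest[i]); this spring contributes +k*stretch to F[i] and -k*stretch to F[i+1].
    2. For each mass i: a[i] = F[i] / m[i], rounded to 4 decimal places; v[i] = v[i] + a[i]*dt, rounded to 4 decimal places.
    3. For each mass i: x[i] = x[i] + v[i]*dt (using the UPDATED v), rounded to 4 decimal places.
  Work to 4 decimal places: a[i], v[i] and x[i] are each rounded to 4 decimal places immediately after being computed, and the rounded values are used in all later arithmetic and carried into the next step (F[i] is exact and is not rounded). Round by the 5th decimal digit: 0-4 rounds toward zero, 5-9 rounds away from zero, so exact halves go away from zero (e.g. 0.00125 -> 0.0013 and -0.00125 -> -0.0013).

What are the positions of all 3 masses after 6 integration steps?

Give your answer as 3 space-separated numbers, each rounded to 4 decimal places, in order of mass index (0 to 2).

Step 0: x=[2.0000 7.0000 10.0000] v=[0.0000 1.0000 0.0000]
Step 1: x=[2.5000 6.7500 10.0000] v=[2.0000 -1.0000 0.0000]
Step 2: x=[3.3125 6.2500 9.9375] v=[3.2500 -2.0000 -0.2500]
Step 3: x=[4.1094 5.9375 9.7031] v=[3.1875 -1.2500 -0.9375]
Step 4: x=[4.6133 6.1094 9.2773] v=[2.0156 0.6875 -1.7031]
Step 5: x=[4.7412 6.6992 8.8096] v=[0.5117 2.3593 -1.8710]
Step 6: x=[4.6086 7.3271 8.5643] v=[-0.5303 2.5117 -0.9814]

Answer: 4.6086 7.3271 8.5643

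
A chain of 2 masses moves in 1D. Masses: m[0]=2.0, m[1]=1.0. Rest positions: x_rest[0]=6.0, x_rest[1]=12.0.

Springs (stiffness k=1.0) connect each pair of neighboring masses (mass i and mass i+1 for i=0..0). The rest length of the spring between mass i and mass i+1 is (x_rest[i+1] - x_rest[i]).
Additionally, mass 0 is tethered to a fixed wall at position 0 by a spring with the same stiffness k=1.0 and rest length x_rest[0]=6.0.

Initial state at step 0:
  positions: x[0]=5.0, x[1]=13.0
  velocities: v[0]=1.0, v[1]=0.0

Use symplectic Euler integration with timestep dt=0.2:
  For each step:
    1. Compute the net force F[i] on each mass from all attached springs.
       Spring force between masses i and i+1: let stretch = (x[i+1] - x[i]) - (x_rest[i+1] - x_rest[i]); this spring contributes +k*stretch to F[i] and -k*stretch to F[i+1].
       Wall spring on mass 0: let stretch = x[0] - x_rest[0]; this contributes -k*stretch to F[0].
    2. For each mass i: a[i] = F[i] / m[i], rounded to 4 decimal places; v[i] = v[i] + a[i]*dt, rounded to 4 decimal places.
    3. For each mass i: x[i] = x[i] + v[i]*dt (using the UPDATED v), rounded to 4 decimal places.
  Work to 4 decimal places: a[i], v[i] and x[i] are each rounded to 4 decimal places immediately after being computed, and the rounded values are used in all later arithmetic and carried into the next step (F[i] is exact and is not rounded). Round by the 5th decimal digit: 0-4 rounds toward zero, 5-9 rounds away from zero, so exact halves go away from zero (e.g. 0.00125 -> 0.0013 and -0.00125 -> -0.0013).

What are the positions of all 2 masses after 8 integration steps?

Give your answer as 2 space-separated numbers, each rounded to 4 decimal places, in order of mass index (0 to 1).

Step 0: x=[5.0000 13.0000] v=[1.0000 0.0000]
Step 1: x=[5.2600 12.9200] v=[1.3000 -0.4000]
Step 2: x=[5.5680 12.7736] v=[1.5400 -0.7320]
Step 3: x=[5.9088 12.5790] v=[1.7038 -0.9731]
Step 4: x=[6.2648 12.3576] v=[1.7799 -1.1071]
Step 5: x=[6.6173 12.1325] v=[1.7627 -1.1257]
Step 6: x=[6.9478 11.9268] v=[1.6525 -1.0287]
Step 7: x=[7.2389 11.7619] v=[1.4556 -0.8245]
Step 8: x=[7.4757 11.6561] v=[1.1840 -0.5291]

Answer: 7.4757 11.6561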